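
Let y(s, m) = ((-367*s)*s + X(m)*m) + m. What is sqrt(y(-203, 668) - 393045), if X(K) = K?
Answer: 4*I*sqrt(941866) ≈ 3882.0*I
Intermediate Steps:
y(s, m) = m + m**2 - 367*s**2 (y(s, m) = ((-367*s)*s + m*m) + m = (-367*s**2 + m**2) + m = (m**2 - 367*s**2) + m = m + m**2 - 367*s**2)
sqrt(y(-203, 668) - 393045) = sqrt((668 + 668**2 - 367*(-203)**2) - 393045) = sqrt((668 + 446224 - 367*41209) - 393045) = sqrt((668 + 446224 - 15123703) - 393045) = sqrt(-14676811 - 393045) = sqrt(-15069856) = 4*I*sqrt(941866)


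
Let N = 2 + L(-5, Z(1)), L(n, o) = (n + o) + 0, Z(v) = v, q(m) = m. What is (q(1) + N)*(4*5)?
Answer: -20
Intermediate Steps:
L(n, o) = n + o
N = -2 (N = 2 + (-5 + 1) = 2 - 4 = -2)
(q(1) + N)*(4*5) = (1 - 2)*(4*5) = -1*20 = -20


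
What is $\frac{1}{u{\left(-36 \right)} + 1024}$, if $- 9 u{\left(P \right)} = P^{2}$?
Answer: $\frac{1}{880} \approx 0.0011364$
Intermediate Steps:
$u{\left(P \right)} = - \frac{P^{2}}{9}$
$\frac{1}{u{\left(-36 \right)} + 1024} = \frac{1}{- \frac{\left(-36\right)^{2}}{9} + 1024} = \frac{1}{\left(- \frac{1}{9}\right) 1296 + 1024} = \frac{1}{-144 + 1024} = \frac{1}{880}$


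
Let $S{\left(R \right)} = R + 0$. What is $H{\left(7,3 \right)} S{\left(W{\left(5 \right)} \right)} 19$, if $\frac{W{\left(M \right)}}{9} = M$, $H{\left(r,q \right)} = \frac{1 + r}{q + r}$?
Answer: $684$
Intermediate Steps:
$H{\left(r,q \right)} = \frac{1 + r}{q + r}$
$W{\left(M \right)} = 9 M$
$S{\left(R \right)} = R$
$H{\left(7,3 \right)} S{\left(W{\left(5 \right)} \right)} 19 = \frac{1 + 7}{3 + 7} \cdot 9 \cdot 5 \cdot 19 = \frac{1}{10} \cdot 8 \cdot 45 \cdot 19 = \frac{4}{5} \cdot 45 \cdot 19 = 36 \cdot 19 = 684$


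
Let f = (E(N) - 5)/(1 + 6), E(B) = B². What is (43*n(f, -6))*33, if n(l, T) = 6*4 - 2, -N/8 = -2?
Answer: 31218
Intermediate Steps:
N = 16 (N = -8*(-2) = 16)
f = 251/7 (f = (16² - 5)/(1 + 6) = (256 - 5)/7 = 251*(⅐) = 251/7 ≈ 35.857)
n(l, T) = 22 (n(l, T) = 24 - 2 = 22)
(43*n(f, -6))*33 = (43*22)*33 = 946*33 = 31218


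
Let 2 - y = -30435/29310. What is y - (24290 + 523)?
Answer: -48478665/1954 ≈ -24810.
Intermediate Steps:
y = 5937/1954 (y = 2 - (-30435)/29310 = 2 - 1*(-2029/1954) = 2 + 2029/1954 = 5937/1954 ≈ 3.0384)
y - (24290 + 523) = 5937/1954 - (24290 + 523) = 5937/1954 - 1*24813 = 5937/1954 - 24813 = -48478665/1954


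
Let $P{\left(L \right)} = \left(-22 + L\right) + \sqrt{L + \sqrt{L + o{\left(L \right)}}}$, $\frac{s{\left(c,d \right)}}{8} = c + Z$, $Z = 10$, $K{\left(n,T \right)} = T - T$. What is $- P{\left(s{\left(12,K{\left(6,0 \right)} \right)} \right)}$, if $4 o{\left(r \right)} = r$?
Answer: $-154 - \sqrt{176 + 2 \sqrt{55}} \approx -167.81$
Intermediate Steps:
$o{\left(r \right)} = \frac{r}{4}$
$K{\left(n,T \right)} = 0$
$s{\left(c,d \right)} = 80 + 8 c$ ($s{\left(c,d \right)} = 8 \left(c + 10\right) = 8 \left(10 + c\right) = 80 + 8 c$)
$P{\left(L \right)} = -22 + L + \sqrt{L + \frac{\sqrt{5} \sqrt{L}}{2}}$ ($P{\left(L \right)} = \left(-22 + L\right) + \sqrt{L + \sqrt{L + \frac{L}{4}}} = \left(-22 + L\right) + \sqrt{L + \sqrt{\frac{5 L}{4}}} = \left(-22 + L\right) + \sqrt{L + \frac{\sqrt{5} \sqrt{L}}{2}} = -22 + L + \sqrt{L + \frac{\sqrt{5} \sqrt{L}}{2}}$)
$- P{\left(s{\left(12,K{\left(6,0 \right)} \right)} \right)} = - (-22 + \left(80 + 8 \cdot 12\right) + \frac{\sqrt{4 \left(80 + 8 \cdot 12\right) + 2 \sqrt{5} \sqrt{80 + 8 \cdot 12}}}{2}) = - (-22 + \left(80 + 96\right) + \frac{\sqrt{4 \left(80 + 96\right) + 2 \sqrt{5} \sqrt{80 + 96}}}{2}) = - (-22 + 176 + \frac{\sqrt{4 \cdot 176 + 2 \sqrt{5} \sqrt{176}}}{2}) = - (-22 + 176 + \frac{\sqrt{704 + 2 \sqrt{5} \cdot 4 \sqrt{11}}}{2}) = - (-22 + 176 + \frac{\sqrt{704 + 8 \sqrt{55}}}{2}) = - (154 + \frac{\sqrt{704 + 8 \sqrt{55}}}{2}) = -154 - \frac{\sqrt{704 + 8 \sqrt{55}}}{2}$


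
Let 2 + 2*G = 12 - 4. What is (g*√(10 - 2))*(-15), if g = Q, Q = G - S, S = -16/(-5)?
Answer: 6*√2 ≈ 8.4853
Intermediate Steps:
S = 16/5 (S = -16*(-⅕) = 16/5 ≈ 3.2000)
G = 3 (G = -1 + (12 - 4)/2 = -1 + (½)*8 = -1 + 4 = 3)
Q = -⅕ (Q = 3 - 1*16/5 = 3 - 16/5 = -⅕ ≈ -0.20000)
g = -⅕ ≈ -0.20000
(g*√(10 - 2))*(-15) = -√(10 - 2)/5*(-15) = -2*√2/5*(-15) = 6*√2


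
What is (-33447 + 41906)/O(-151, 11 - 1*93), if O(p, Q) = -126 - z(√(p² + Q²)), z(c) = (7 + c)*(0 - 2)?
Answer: 21532/2399 + 3845*√1181/4798 ≈ 36.515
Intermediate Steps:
z(c) = -14 - 2*c (z(c) = (7 + c)*(-2) = -14 - 2*c)
O(p, Q) = -112 + 2*√(Q² + p²) (O(p, Q) = -126 - (-14 - 2*√(p² + Q²)) = -126 - (-14 - 2*√(Q² + p²)) = -126 + (14 + 2*√(Q² + p²)) = -112 + 2*√(Q² + p²))
(-33447 + 41906)/O(-151, 11 - 1*93) = (-33447 + 41906)/(-112 + 2*√((11 - 1*93)² + (-151)²)) = 8459/(-112 + 2*√((11 - 93)² + 22801)) = 8459/(-112 + 2*√((-82)² + 22801)) = 8459/(-112 + 2*√(6724 + 22801)) = 8459/(-112 + 2*√29525) = 8459/(-112 + 2*(5*√1181)) = 8459/(-112 + 10*√1181)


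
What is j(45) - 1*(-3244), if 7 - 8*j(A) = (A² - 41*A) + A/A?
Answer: 12889/4 ≈ 3222.3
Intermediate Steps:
j(A) = ¾ - A²/8 + 41*A/8 (j(A) = 7/8 - ((A² - 41*A) + A/A)/8 = 7/8 - ((A² - 41*A) + 1)/8 = 7/8 - (1 + A² - 41*A)/8 = 7/8 + (-⅛ - A²/8 + 41*A/8) = ¾ - A²/8 + 41*A/8)
j(45) - 1*(-3244) = (¾ - ⅛*45² + (41/8)*45) - 1*(-3244) = (¾ - ⅛*2025 + 1845/8) + 3244 = (¾ - 2025/8 + 1845/8) + 3244 = -87/4 + 3244 = 12889/4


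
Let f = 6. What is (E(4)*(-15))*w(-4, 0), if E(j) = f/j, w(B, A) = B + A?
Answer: 90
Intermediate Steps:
w(B, A) = A + B
E(j) = 6/j
(E(4)*(-15))*w(-4, 0) = ((6/4)*(-15))*(0 - 4) = ((6*(¼))*(-15))*(-4) = ((3/2)*(-15))*(-4) = -45/2*(-4) = 90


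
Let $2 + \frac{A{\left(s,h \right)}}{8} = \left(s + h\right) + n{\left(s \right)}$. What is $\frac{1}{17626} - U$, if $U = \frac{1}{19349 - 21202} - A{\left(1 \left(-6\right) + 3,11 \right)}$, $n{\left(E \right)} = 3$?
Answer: $\frac{2351609895}{32660978} \approx 72.001$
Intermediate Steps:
$A{\left(s,h \right)} = 8 + 8 h + 8 s$ ($A{\left(s,h \right)} = -16 + 8 \left(\left(s + h\right) + 3\right) = -16 + 8 \left(\left(h + s\right) + 3\right) = -16 + 8 \left(3 + h + s\right) = -16 + \left(24 + 8 h + 8 s\right) = 8 + 8 h + 8 s$)
$U = - \frac{133417}{1853}$ ($U = \frac{1}{19349 - 21202} - \left(8 + 8 \cdot 11 + 8 \left(1 \left(-6\right) + 3\right)\right) = \frac{1}{-1853} - \left(8 + 88 + 8 \left(-6 + 3\right)\right) = - \frac{1}{1853} - \left(8 + 88 + 8 \left(-3\right)\right) = - \frac{1}{1853} - \left(8 + 88 - 24\right) = - \frac{1}{1853} - 72 = - \frac{133417}{1853} \approx -72.0$)
$\frac{1}{17626} - U = \frac{1}{17626} - - \frac{133417}{1853} = \frac{1}{17626} + \frac{133417}{1853} = \frac{2351609895}{32660978}$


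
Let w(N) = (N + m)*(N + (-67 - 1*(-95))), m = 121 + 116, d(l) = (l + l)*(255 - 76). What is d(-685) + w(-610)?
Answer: -28144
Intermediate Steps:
d(l) = 358*l (d(l) = (2*l)*179 = 358*l)
m = 237
w(N) = (28 + N)*(237 + N) (w(N) = (N + 237)*(N + (-67 - 1*(-95))) = (237 + N)*(N + (-67 + 95)) = (237 + N)*(N + 28) = (237 + N)*(28 + N) = (28 + N)*(237 + N))
d(-685) + w(-610) = 358*(-685) + (6636 + (-610)**2 + 265*(-610)) = -245230 + (6636 + 372100 - 161650) = -245230 + 217086 = -28144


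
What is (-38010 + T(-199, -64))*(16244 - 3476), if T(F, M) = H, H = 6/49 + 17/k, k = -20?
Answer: -16986233928/35 ≈ -4.8532e+8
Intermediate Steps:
H = -713/980 (H = 6/49 + 17/(-20) = 6*(1/49) + 17*(-1/20) = 6/49 - 17/20 = -713/980 ≈ -0.72755)
T(F, M) = -713/980
(-38010 + T(-199, -64))*(16244 - 3476) = (-38010 - 713/980)*(16244 - 3476) = -37250513/980*12768 = -16986233928/35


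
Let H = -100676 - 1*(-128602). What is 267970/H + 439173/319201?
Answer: 48900318584/4457003563 ≈ 10.972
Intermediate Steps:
H = 27926 (H = -100676 + 128602 = 27926)
267970/H + 439173/319201 = 267970/27926 + 439173/319201 = 267970*(1/27926) + 439173*(1/319201) = 133985/13963 + 439173/319201 = 48900318584/4457003563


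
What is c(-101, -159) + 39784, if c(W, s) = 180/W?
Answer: 4018004/101 ≈ 39782.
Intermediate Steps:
c(-101, -159) + 39784 = 180/(-101) + 39784 = 180*(-1/101) + 39784 = -180/101 + 39784 = 4018004/101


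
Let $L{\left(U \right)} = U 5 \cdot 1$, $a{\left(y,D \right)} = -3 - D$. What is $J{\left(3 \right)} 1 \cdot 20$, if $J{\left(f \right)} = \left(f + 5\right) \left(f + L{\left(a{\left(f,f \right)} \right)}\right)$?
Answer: $-4320$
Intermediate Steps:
$L{\left(U \right)} = 5 U$ ($L{\left(U \right)} = 5 U 1 = 5 U$)
$J{\left(f \right)} = \left(-15 - 4 f\right) \left(5 + f\right)$ ($J{\left(f \right)} = \left(f + 5\right) \left(f + 5 \left(-3 - f\right)\right) = \left(5 + f\right) \left(f - \left(15 + 5 f\right)\right) = \left(5 + f\right) \left(-15 - 4 f\right) = \left(-15 - 4 f\right) \left(5 + f\right)$)
$J{\left(3 \right)} 1 \cdot 20 = \left(-75 - 105 - 4 \cdot 3^{2}\right) 1 \cdot 20 = \left(-75 - 105 - 36\right) 1 \cdot 20 = \left(-216\right) 1 \cdot 20 = \left(-216\right) 20 = -4320$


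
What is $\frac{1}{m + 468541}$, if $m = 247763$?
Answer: $\frac{1}{716304} \approx 1.3961 \cdot 10^{-6}$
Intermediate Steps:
$\frac{1}{m + 468541} = \frac{1}{247763 + 468541} = \frac{1}{716304}$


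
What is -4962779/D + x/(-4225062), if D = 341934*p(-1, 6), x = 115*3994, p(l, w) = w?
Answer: -3651728533423/1444692349908 ≈ -2.5277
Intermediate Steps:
x = 459310
D = 2051604 (D = 341934*6 = 2051604)
-4962779/D + x/(-4225062) = -4962779/2051604 + 459310/(-4225062) = -4962779*1/2051604 + 459310*(-1/4225062) = -4962779/2051604 - 229655/2112531 = -3651728533423/1444692349908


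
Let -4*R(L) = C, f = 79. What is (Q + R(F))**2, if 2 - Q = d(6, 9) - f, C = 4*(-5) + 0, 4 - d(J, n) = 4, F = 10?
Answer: 7396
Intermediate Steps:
d(J, n) = 0 (d(J, n) = 4 - 1*4 = 4 - 4 = 0)
C = -20 (C = -20 + 0 = -20)
R(L) = 5 (R(L) = -1/4*(-20) = 5)
Q = 81 (Q = 2 - (0 - 1*79) = 2 - (0 - 79) = 2 - 1*(-79) = 2 + 79 = 81)
(Q + R(F))**2 = (81 + 5)**2 = 86**2 = 7396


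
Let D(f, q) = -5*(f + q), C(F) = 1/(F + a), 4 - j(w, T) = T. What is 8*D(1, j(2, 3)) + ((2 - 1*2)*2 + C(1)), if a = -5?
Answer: -321/4 ≈ -80.250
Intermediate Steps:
j(w, T) = 4 - T
C(F) = 1/(-5 + F) (C(F) = 1/(F - 5) = 1/(-5 + F))
D(f, q) = -5*f - 5*q
8*D(1, j(2, 3)) + ((2 - 1*2)*2 + C(1)) = 8*(-5*1 - 5*(4 - 1*3)) + ((2 - 1*2)*2 + 1/(-5 + 1)) = 8*(-5 - 5*(4 - 3)) + ((2 - 2)*2 + 1/(-4)) = 8*(-5 - 5*1) + (0*2 - ¼) = 8*(-5 - 5) + (0 - ¼) = 8*(-10) - ¼ = -80 - ¼ = -321/4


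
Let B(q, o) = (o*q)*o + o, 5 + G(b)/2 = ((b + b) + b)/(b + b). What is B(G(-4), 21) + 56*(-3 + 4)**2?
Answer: -3010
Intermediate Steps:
G(b) = -7 (G(b) = -10 + 2*(((b + b) + b)/(b + b)) = -10 + 2*((2*b + b)/((2*b))) = -10 + 2*((3*b)*(1/(2*b))) = -10 + 2*(3/2) = -10 + 3 = -7)
B(q, o) = o + q*o**2 (B(q, o) = q*o**2 + o = o + q*o**2)
B(G(-4), 21) + 56*(-3 + 4)**2 = 21*(1 + 21*(-7)) + 56*(-3 + 4)**2 = 21*(1 - 147) + 56*1**2 = 21*(-146) + 56*1 = -3066 + 56 = -3010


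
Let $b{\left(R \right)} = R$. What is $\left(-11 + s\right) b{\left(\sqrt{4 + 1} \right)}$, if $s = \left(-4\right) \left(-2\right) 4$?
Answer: $21 \sqrt{5} \approx 46.957$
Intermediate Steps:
$s = 32$ ($s = 8 \cdot 4 = 32$)
$\left(-11 + s\right) b{\left(\sqrt{4 + 1} \right)} = \left(-11 + 32\right) \sqrt{4 + 1} = 21 \sqrt{5}$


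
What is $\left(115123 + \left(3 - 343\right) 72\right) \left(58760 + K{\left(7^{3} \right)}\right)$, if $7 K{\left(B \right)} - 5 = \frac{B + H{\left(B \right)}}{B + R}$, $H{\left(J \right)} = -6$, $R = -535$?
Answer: $\frac{1022635141787}{192} \approx 5.3262 \cdot 10^{9}$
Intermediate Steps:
$K{\left(B \right)} = \frac{5}{7} + \frac{-6 + B}{7 \left(-535 + B\right)}$ ($K{\left(B \right)} = \frac{5}{7} + \frac{\left(B - 6\right) \frac{1}{B - 535}}{7} = \frac{5}{7} + \frac{\left(-6 + B\right) \frac{1}{-535 + B}}{7} = \frac{5}{7} + \frac{\frac{1}{-535 + B} \left(-6 + B\right)}{7} = \frac{5}{7} + \frac{-6 + B}{7 \left(-535 + B\right)}$)
$\left(115123 + \left(3 - 343\right) 72\right) \left(58760 + K{\left(7^{3} \right)}\right) = \left(115123 + \left(3 - 343\right) 72\right) \left(58760 + \frac{-2681 + 6 \cdot 7^{3}}{7 \left(-535 + 7^{3}\right)}\right) = \left(115123 - 24480\right) \left(58760 + \frac{-2681 + 6 \cdot 343}{7 \left(-535 + 343\right)}\right) = \left(115123 - 24480\right) \left(58760 + \frac{-2681 + 2058}{7 \left(-192\right)}\right) = 90643 \left(58760 + \frac{1}{7} \left(- \frac{1}{192}\right) \left(-623\right)\right) = 90643 \left(58760 + \frac{89}{192}\right) = 90643 \cdot \frac{11282009}{192} = \frac{1022635141787}{192}$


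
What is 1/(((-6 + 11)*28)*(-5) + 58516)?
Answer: 1/57816 ≈ 1.7296e-5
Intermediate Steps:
1/(((-6 + 11)*28)*(-5) + 58516) = 1/((5*28)*(-5) + 58516) = 1/(140*(-5) + 58516) = 1/(-700 + 58516) = 1/57816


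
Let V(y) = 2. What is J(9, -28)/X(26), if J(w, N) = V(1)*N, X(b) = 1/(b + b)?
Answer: -2912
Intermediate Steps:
X(b) = 1/(2*b)
J(w, N) = 2*N
J(9, -28)/X(26) = (2*(-28))/(((½)/26)) = -56/((½)*(1/26)) = -56/1/52 = -56*52 = -2912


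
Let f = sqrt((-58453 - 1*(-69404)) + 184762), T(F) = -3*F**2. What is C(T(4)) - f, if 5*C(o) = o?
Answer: -48/5 - sqrt(195713) ≈ -451.99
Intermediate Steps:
C(o) = o/5
f = sqrt(195713) (f = sqrt((-58453 + 69404) + 184762) = sqrt(10951 + 184762) = sqrt(195713) ≈ 442.39)
C(T(4)) - f = (-3*4**2)/5 - sqrt(195713) = (-3*16)/5 - sqrt(195713) = (1/5)*(-48) - sqrt(195713) = -48/5 - sqrt(195713)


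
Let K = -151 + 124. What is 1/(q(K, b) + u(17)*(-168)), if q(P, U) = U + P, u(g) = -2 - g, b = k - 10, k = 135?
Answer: 1/3290 ≈ 0.00030395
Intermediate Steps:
b = 125 (b = 135 - 10 = 125)
K = -27
q(P, U) = P + U
1/(q(K, b) + u(17)*(-168)) = 1/((-27 + 125) + (-2 - 1*17)*(-168)) = 1/(98 + (-2 - 17)*(-168)) = 1/(98 - 19*(-168)) = 1/(98 + 3192) = 1/3290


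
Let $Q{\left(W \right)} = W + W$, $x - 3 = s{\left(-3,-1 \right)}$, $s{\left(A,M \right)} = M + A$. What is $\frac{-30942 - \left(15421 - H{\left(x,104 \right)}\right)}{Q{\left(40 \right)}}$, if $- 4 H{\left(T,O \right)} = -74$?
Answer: $- \frac{92689}{160} \approx -579.31$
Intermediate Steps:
$s{\left(A,M \right)} = A + M$
$x = -1$ ($x = 3 - 4 = -1$)
$H{\left(T,O \right)} = \frac{37}{2}$ ($H{\left(T,O \right)} = \left(- \frac{1}{4}\right) \left(-74\right) = \frac{37}{2}$)
$Q{\left(W \right)} = 2 W$
$\frac{-30942 - \left(15421 - H{\left(x,104 \right)}\right)}{Q{\left(40 \right)}} = \frac{-30942 - \left(15421 - \frac{37}{2}\right)}{2 \cdot 40} = \frac{-30942 - \left(15421 - \frac{37}{2}\right)}{80} = \left(-30942 - \frac{30805}{2}\right) \frac{1}{80} = \left(- \frac{92689}{2}\right) \frac{1}{80} = - \frac{92689}{160}$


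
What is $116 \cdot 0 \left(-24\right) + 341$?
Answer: $341$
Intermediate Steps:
$116 \cdot 0 \left(-24\right) + 341 = 0 \left(-24\right) + 341 = 0 + 341 = 341$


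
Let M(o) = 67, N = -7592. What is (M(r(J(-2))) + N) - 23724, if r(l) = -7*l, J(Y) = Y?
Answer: -31249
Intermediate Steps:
(M(r(J(-2))) + N) - 23724 = (67 - 7592) - 23724 = -7525 - 23724 = -31249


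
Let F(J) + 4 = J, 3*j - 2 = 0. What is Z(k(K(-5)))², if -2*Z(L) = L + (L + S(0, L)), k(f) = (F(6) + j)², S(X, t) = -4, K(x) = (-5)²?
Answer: 2116/81 ≈ 26.123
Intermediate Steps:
j = ⅔ (j = ⅔ + (⅓)*0 = ⅔ + 0 = ⅔ ≈ 0.66667)
K(x) = 25
F(J) = -4 + J
k(f) = 64/9 (k(f) = ((-4 + 6) + ⅔)² = (2 + ⅔)² = (8/3)² = 64/9)
Z(L) = 2 - L (Z(L) = -(L + (L - 4))/2 = -(L + (-4 + L))/2 = -(-4 + 2*L)/2 = 2 - L)
Z(k(K(-5)))² = (2 - 1*64/9)² = (2 - 64/9)² = (-46/9)² = 2116/81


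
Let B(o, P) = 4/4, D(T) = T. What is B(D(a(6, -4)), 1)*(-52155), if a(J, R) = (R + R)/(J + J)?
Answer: -52155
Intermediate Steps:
a(J, R) = R/J (a(J, R) = (2*R)/((2*J)) = (2*R)*(1/(2*J)) = R/J)
B(o, P) = 1 (B(o, P) = 4*(¼) = 1)
B(D(a(6, -4)), 1)*(-52155) = 1*(-52155) = -52155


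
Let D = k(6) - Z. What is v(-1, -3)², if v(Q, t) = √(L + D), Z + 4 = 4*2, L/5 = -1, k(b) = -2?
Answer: -11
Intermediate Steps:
L = -5 (L = 5*(-1) = -5)
Z = 4 (Z = -4 + 4*2 = -4 + 8 = 4)
D = -6 (D = -2 - 1*4 = -2 - 4 = -6)
v(Q, t) = I*√11 (v(Q, t) = √(-5 - 6) = √(-11) = I*√11)
v(-1, -3)² = (I*√11)² = -11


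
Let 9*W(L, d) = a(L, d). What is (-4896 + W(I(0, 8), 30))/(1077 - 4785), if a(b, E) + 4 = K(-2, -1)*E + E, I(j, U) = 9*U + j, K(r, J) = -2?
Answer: 22049/16686 ≈ 1.3214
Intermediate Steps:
I(j, U) = j + 9*U
a(b, E) = -4 - E (a(b, E) = -4 + (-2*E + E) = -4 - E)
W(L, d) = -4/9 - d/9 (W(L, d) = (-4 - d)/9 = -4/9 - d/9)
(-4896 + W(I(0, 8), 30))/(1077 - 4785) = (-4896 + (-4/9 - 1/9*30))/(1077 - 4785) = (-4896 + (-4/9 - 10/3))/(-3708) = (-4896 - 34/9)*(-1/3708) = -44098/9*(-1/3708) = 22049/16686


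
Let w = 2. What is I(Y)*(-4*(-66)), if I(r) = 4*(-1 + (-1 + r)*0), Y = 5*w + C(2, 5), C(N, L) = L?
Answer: -1056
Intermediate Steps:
Y = 15 (Y = 5*2 + 5 = 10 + 5 = 15)
I(r) = -4 (I(r) = 4*(-1 + 0) = 4*(-1) = -4)
I(Y)*(-4*(-66)) = -(-16)*(-66) = -4*264 = -1056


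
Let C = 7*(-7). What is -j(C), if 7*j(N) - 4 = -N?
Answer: -53/7 ≈ -7.5714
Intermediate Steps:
C = -49
j(N) = 4/7 - N/7 (j(N) = 4/7 + (-N)/7 = 4/7 - N/7)
-j(C) = -(4/7 - ⅐*(-49)) = -(4/7 + 7) = -1*53/7 = -53/7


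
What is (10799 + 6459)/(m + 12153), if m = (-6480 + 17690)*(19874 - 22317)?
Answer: -17258/27373877 ≈ -0.00063046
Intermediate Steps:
m = -27386030 (m = 11210*(-2443) = -27386030)
(10799 + 6459)/(m + 12153) = (10799 + 6459)/(-27386030 + 12153) = 17258/(-27373877) = 17258*(-1/27373877) = -17258/27373877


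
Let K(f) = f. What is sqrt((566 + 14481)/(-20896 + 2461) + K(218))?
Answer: sqrt(73809739605)/18435 ≈ 14.737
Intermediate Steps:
sqrt((566 + 14481)/(-20896 + 2461) + K(218)) = sqrt((566 + 14481)/(-20896 + 2461) + 218) = sqrt(15047/(-18435) + 218) = sqrt(15047*(-1/18435) + 218) = sqrt(-15047/18435 + 218) = sqrt(4003783/18435) = sqrt(73809739605)/18435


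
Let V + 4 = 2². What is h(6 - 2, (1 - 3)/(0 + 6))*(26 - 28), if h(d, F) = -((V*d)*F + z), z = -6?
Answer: -12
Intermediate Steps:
V = 0 (V = -4 + 2² = -4 + 4 = 0)
h(d, F) = 6 (h(d, F) = -((0*d)*F - 6) = -(0*F - 6) = -(0 - 6) = -1*(-6) = 6)
h(6 - 2, (1 - 3)/(0 + 6))*(26 - 28) = 6*(26 - 28) = 6*(-2) = -12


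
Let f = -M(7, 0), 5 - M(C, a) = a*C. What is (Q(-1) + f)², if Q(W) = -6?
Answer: 121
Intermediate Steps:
M(C, a) = 5 - C*a (M(C, a) = 5 - a*C = 5 - C*a)
f = -5 (f = -(5 - 1*7*0) = -(5 + 0) = -1*5 = -5)
(Q(-1) + f)² = (-6 - 5)² = (-11)² = 121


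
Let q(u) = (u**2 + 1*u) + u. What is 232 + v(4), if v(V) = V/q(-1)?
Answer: 228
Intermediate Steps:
q(u) = u**2 + 2*u (q(u) = (u**2 + u) + u = (u + u**2) + u = u**2 + 2*u)
v(V) = -V (v(V) = V/((-(2 - 1))) = V/((-1*1)) = V/(-1) = V*(-1) = -V)
232 + v(4) = 232 - 1*4 = 232 - 4 = 228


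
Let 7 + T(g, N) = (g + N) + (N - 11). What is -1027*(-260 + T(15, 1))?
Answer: 268047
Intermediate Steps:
T(g, N) = -18 + g + 2*N (T(g, N) = -7 + ((g + N) + (N - 11)) = -7 + ((N + g) + (-11 + N)) = -7 + (-11 + g + 2*N) = -18 + g + 2*N)
-1027*(-260 + T(15, 1)) = -1027*(-260 + (-18 + 15 + 2*1)) = -1027*(-260 + (-18 + 15 + 2)) = -1027*(-260 - 1) = -1027*(-261) = 268047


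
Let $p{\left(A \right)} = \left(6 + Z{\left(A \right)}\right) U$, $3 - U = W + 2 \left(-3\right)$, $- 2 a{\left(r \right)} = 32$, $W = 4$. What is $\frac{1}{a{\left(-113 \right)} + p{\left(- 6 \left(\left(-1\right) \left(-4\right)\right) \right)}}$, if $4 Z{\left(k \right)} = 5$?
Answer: $\frac{4}{81} \approx 0.049383$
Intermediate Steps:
$Z{\left(k \right)} = \frac{5}{4}$ ($Z{\left(k \right)} = \frac{1}{4} \cdot 5 = \frac{5}{4}$)
$a{\left(r \right)} = -16$ ($a{\left(r \right)} = \left(- \frac{1}{2}\right) 32 = -16$)
$U = 5$ ($U = 3 - \left(4 + 2 \left(-3\right)\right) = 3 - \left(4 - 6\right) = 3 - -2 = 3 + 2 = 5$)
$p{\left(A \right)} = \frac{145}{4}$ ($p{\left(A \right)} = \left(6 + \frac{5}{4}\right) 5 = \frac{29}{4} \cdot 5 = \frac{145}{4}$)
$\frac{1}{a{\left(-113 \right)} + p{\left(- 6 \left(\left(-1\right) \left(-4\right)\right) \right)}} = \frac{1}{-16 + \frac{145}{4}} = \frac{1}{\frac{81}{4}} = \frac{4}{81}$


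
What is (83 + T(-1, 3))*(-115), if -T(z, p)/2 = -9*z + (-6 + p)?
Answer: -8165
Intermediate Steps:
T(z, p) = 12 - 2*p + 18*z (T(z, p) = -2*(-9*z + (-6 + p)) = -2*(-6 + p - 9*z) = 12 - 2*p + 18*z)
(83 + T(-1, 3))*(-115) = (83 + (12 - 2*3 + 18*(-1)))*(-115) = (83 + (12 - 6 - 18))*(-115) = (83 - 12)*(-115) = 71*(-115) = -8165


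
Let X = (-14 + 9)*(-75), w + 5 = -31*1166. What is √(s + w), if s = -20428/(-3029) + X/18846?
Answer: I*√1454088869714742794/6342726 ≈ 190.12*I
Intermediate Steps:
w = -36151 (w = -5 - 31*1166 = -5 - 36146 = -36151)
X = 375 (X = -5*(-75) = 375)
s = 128707321/19028178 (s = -20428/(-3029) + 375/18846 = -20428*(-1/3029) + 375*(1/18846) = 20428/3029 + 125/6282 = 128707321/19028178 ≈ 6.7640)
√(s + w) = √(128707321/19028178 - 36151) = √(-687758955557/19028178) = I*√1454088869714742794/6342726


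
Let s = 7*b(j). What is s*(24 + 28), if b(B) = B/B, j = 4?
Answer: 364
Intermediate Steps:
b(B) = 1
s = 7 (s = 7*1 = 7)
s*(24 + 28) = 7*(24 + 28) = 7*52 = 364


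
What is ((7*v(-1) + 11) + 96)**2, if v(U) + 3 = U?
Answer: 6241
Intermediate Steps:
v(U) = -3 + U
((7*v(-1) + 11) + 96)**2 = ((7*(-3 - 1) + 11) + 96)**2 = ((7*(-4) + 11) + 96)**2 = ((-28 + 11) + 96)**2 = (-17 + 96)**2 = 79**2 = 6241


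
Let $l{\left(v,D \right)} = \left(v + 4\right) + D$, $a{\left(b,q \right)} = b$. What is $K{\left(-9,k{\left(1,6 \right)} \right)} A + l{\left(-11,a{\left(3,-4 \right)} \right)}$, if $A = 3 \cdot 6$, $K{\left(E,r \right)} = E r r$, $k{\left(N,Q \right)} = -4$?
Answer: $-2596$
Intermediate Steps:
$K{\left(E,r \right)} = E r^{2}$
$l{\left(v,D \right)} = 4 + D + v$ ($l{\left(v,D \right)} = \left(4 + v\right) + D = 4 + D + v$)
$A = 18$
$K{\left(-9,k{\left(1,6 \right)} \right)} A + l{\left(-11,a{\left(3,-4 \right)} \right)} = - 9 \left(-4\right)^{2} \cdot 18 + \left(4 + 3 - 11\right) = \left(-9\right) 16 \cdot 18 - 4 = \left(-144\right) 18 - 4 = -2592 - 4 = -2596$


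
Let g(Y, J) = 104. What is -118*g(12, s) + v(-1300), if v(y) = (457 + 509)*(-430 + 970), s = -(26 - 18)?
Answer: 509368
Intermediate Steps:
s = -8 (s = -1*8 = -8)
v(y) = 521640 (v(y) = 966*540 = 521640)
-118*g(12, s) + v(-1300) = -118*104 + 521640 = -12272 + 521640 = 509368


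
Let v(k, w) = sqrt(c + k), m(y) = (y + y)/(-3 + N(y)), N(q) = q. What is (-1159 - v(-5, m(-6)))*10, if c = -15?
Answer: -11590 - 20*I*sqrt(5) ≈ -11590.0 - 44.721*I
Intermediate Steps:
m(y) = 2*y/(-3 + y) (m(y) = (y + y)/(-3 + y) = (2*y)/(-3 + y) = 2*y/(-3 + y))
v(k, w) = sqrt(-15 + k)
(-1159 - v(-5, m(-6)))*10 = (-1159 - sqrt(-15 - 5))*10 = (-1159 - sqrt(-20))*10 = (-1159 - 2*I*sqrt(5))*10 = -11590 - 20*I*sqrt(5)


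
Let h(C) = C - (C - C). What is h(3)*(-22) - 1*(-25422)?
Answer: 25356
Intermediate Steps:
h(C) = C (h(C) = C - 1*0 = C + 0 = C)
h(3)*(-22) - 1*(-25422) = 3*(-22) - 1*(-25422) = -66 + 25422 = 25356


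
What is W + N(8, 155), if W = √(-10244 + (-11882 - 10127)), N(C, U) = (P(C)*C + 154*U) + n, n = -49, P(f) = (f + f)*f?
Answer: 24845 + I*√32253 ≈ 24845.0 + 179.59*I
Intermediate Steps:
P(f) = 2*f² (P(f) = (2*f)*f = 2*f²)
N(C, U) = -49 + 2*C³ + 154*U (N(C, U) = ((2*C²)*C + 154*U) - 49 = (2*C³ + 154*U) - 49 = -49 + 2*C³ + 154*U)
W = I*√32253 (W = √(-10244 - 22009) = √(-32253) = I*√32253 ≈ 179.59*I)
W + N(8, 155) = I*√32253 + (-49 + 2*8³ + 154*155) = I*√32253 + (-49 + 2*512 + 23870) = I*√32253 + (-49 + 1024 + 23870) = I*√32253 + 24845 = 24845 + I*√32253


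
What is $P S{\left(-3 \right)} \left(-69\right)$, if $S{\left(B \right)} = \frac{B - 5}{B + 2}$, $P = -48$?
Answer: $26496$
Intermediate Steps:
$S{\left(B \right)} = \frac{-5 + B}{2 + B}$
$P S{\left(-3 \right)} \left(-69\right) = - 48 \frac{-5 - 3}{2 - 3} \left(-69\right) = - 48 \frac{1}{-1} \left(-8\right) \left(-69\right) = - 48 \left(\left(-1\right) \left(-8\right)\right) \left(-69\right) = \left(-48\right) 8 \left(-69\right) = \left(-384\right) \left(-69\right) = 26496$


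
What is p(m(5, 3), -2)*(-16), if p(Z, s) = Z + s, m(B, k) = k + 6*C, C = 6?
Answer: -592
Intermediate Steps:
m(B, k) = 36 + k (m(B, k) = k + 6*6 = k + 36 = 36 + k)
p(m(5, 3), -2)*(-16) = ((36 + 3) - 2)*(-16) = (39 - 2)*(-16) = 37*(-16) = -592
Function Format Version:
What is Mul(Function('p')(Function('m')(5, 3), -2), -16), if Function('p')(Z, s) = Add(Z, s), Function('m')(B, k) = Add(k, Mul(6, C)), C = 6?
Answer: -592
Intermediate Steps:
Function('m')(B, k) = Add(36, k) (Function('m')(B, k) = Add(k, Mul(6, 6)) = Add(k, 36) = Add(36, k))
Mul(Function('p')(Function('m')(5, 3), -2), -16) = Mul(Add(Add(36, 3), -2), -16) = Mul(Add(39, -2), -16) = Mul(37, -16) = -592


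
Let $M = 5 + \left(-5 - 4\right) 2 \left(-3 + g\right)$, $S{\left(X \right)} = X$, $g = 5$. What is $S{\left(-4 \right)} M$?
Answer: $124$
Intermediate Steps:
$M = -31$ ($M = 5 + \left(-5 - 4\right) 2 \left(-3 + 5\right) = 5 + \left(-9\right) 2 \cdot 2 = 5 - 36 = -31$)
$S{\left(-4 \right)} M = \left(-4\right) \left(-31\right) = 124$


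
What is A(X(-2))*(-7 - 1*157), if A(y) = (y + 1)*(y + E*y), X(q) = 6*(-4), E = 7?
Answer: -724224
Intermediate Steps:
X(q) = -24
A(y) = 8*y*(1 + y) (A(y) = (y + 1)*(y + 7*y) = (1 + y)*(8*y) = 8*y*(1 + y))
A(X(-2))*(-7 - 1*157) = (8*(-24)*(1 - 24))*(-7 - 1*157) = (8*(-24)*(-23))*(-7 - 157) = 4416*(-164) = -724224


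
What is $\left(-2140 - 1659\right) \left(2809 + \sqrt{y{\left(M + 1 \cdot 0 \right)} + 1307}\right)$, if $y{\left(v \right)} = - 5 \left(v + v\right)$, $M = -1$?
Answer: $-10671391 - 3799 \sqrt{1317} \approx -1.0809 \cdot 10^{7}$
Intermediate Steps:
$y{\left(v \right)} = - 10 v$ ($y{\left(v \right)} = - 5 \cdot 2 v = - 10 v$)
$\left(-2140 - 1659\right) \left(2809 + \sqrt{y{\left(M + 1 \cdot 0 \right)} + 1307}\right) = \left(-2140 - 1659\right) \left(2809 + \sqrt{- 10 \left(-1 + 1 \cdot 0\right) + 1307}\right) = - 3799 \left(2809 + \sqrt{- 10 \left(-1 + 0\right) + 1307}\right) = - 3799 \left(2809 + \sqrt{\left(-10\right) \left(-1\right) + 1307}\right) = - 3799 \left(2809 + \sqrt{10 + 1307}\right) = - 3799 \left(2809 + \sqrt{1317}\right) = -10671391 - 3799 \sqrt{1317}$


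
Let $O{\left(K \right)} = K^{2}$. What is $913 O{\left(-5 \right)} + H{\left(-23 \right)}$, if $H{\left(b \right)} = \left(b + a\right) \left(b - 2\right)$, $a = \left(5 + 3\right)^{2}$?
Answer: $21800$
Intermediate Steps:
$a = 64$ ($a = 8^{2} = 64$)
$H{\left(b \right)} = \left(-2 + b\right) \left(64 + b\right)$ ($H{\left(b \right)} = \left(b + 64\right) \left(b - 2\right) = \left(64 + b\right) \left(-2 + b\right) = \left(-2 + b\right) \left(64 + b\right)$)
$913 O{\left(-5 \right)} + H{\left(-23 \right)} = 913 \left(-5\right)^{2} + \left(-128 + \left(-23\right)^{2} + 62 \left(-23\right)\right) = 913 \cdot 25 - 1025 = 22825 - 1025 = 21800$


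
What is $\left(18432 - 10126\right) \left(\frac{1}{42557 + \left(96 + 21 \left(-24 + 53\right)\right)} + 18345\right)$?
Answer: $\frac{3295992696823}{21631} \approx 1.5237 \cdot 10^{8}$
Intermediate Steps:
$\left(18432 - 10126\right) \left(\frac{1}{42557 + \left(96 + 21 \left(-24 + 53\right)\right)} + 18345\right) = 8306 \left(\frac{1}{42557 + \left(96 + 21 \cdot 29\right)} + 18345\right) = 8306 \left(\frac{1}{42557 + \left(96 + 609\right)} + 18345\right) = 8306 \left(\frac{1}{42557 + 705} + 18345\right) = 8306 \left(\frac{1}{43262} + 18345\right) = 8306 \cdot \frac{793641391}{43262} = \frac{3295992696823}{21631}$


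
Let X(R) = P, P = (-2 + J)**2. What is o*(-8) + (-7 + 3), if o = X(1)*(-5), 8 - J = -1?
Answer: 1956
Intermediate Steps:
J = 9 (J = 8 - 1*(-1) = 8 + 1 = 9)
P = 49 (P = (-2 + 9)**2 = 7**2 = 49)
X(R) = 49
o = -245 (o = 49*(-5) = -245)
o*(-8) + (-7 + 3) = -245*(-8) + (-7 + 3) = 1960 - 4 = 1956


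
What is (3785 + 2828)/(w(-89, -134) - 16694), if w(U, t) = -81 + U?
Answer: -389/992 ≈ -0.39214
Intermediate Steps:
(3785 + 2828)/(w(-89, -134) - 16694) = (3785 + 2828)/((-81 - 89) - 16694) = 6613/(-170 - 16694) = 6613/(-16864) = 6613*(-1/16864) = -389/992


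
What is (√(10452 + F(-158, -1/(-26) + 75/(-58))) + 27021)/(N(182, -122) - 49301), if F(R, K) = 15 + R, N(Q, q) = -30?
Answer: -27021/49331 - 13*√61/49331 ≈ -0.54981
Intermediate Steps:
(√(10452 + F(-158, -1/(-26) + 75/(-58))) + 27021)/(N(182, -122) - 49301) = (√(10452 + (15 - 158)) + 27021)/(-30 - 49301) = (√(10452 - 143) + 27021)/(-49331) = (√10309 + 27021)*(-1/49331) = (13*√61 + 27021)*(-1/49331) = (27021 + 13*√61)*(-1/49331) = -27021/49331 - 13*√61/49331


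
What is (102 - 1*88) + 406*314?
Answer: 127498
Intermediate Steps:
(102 - 1*88) + 406*314 = (102 - 88) + 127484 = 14 + 127484 = 127498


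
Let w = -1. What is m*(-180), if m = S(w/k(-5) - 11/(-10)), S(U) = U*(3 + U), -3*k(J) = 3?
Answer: -9639/5 ≈ -1927.8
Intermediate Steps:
k(J) = -1 (k(J) = -⅓*3 = -1)
m = 1071/100 (m = (-1/(-1) - 11/(-10))*(3 + (-1/(-1) - 11/(-10))) = (-1*(-1) - 11*(-⅒))*(3 + (-1*(-1) - 11*(-⅒))) = (1 + 11/10)*(3 + (1 + 11/10)) = 21*(3 + 21/10)/10 = (21/10)*(51/10) = 1071/100 ≈ 10.710)
m*(-180) = (1071/100)*(-180) = -9639/5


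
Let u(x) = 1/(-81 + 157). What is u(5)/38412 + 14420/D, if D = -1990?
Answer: -4209647705/580943088 ≈ -7.2462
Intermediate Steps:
u(x) = 1/76
u(5)/38412 + 14420/D = (1/76)/38412 + 14420/(-1990) = (1/76)*(1/38412) + 14420*(-1/1990) = 1/2919312 - 1442/199 = -4209647705/580943088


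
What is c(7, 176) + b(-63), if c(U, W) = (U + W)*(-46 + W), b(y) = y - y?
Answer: 23790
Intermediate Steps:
b(y) = 0
c(U, W) = (-46 + W)*(U + W)
c(7, 176) + b(-63) = (176**2 - 46*7 - 46*176 + 7*176) + 0 = (30976 - 322 - 8096 + 1232) + 0 = 23790 + 0 = 23790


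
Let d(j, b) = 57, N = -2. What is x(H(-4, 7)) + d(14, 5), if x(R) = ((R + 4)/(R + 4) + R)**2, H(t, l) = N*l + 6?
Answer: 106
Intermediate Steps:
H(t, l) = 6 - 2*l (H(t, l) = -2*l + 6 = 6 - 2*l)
x(R) = (1 + R)**2 (x(R) = ((4 + R)/(4 + R) + R)**2 = (1 + R)**2)
x(H(-4, 7)) + d(14, 5) = (1 + (6 - 2*7)**2 + 2*(6 - 2*7)) + 57 = (1 + (6 - 14)**2 + 2*(6 - 14)) + 57 = (1 + (-8)**2 + 2*(-8)) + 57 = (1 + 64 - 16) + 57 = 49 + 57 = 106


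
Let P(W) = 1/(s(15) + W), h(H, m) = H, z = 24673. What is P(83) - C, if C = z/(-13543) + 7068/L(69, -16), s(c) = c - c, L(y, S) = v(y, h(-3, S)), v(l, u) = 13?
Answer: -7918121466/14612897 ≈ -541.86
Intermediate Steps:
L(y, S) = 13
s(c) = 0
P(W) = 1/W (P(W) = 1/(0 + W) = 1/W)
C = 95401175/176059 (C = 24673/(-13543) + 7068/13 = 24673*(-1/13543) + 7068*(1/13) = -24673/13543 + 7068/13 = 95401175/176059 ≈ 541.87)
P(83) - C = 1/83 - 1*95401175/176059 = 1/83 - 95401175/176059 = -7918121466/14612897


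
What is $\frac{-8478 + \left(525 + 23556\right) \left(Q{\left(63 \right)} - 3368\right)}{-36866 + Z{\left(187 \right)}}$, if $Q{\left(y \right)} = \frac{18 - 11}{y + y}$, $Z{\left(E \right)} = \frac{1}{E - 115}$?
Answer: $\frac{834294324}{379193} \approx 2200.2$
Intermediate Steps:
$Z{\left(E \right)} = \frac{1}{-115 + E}$
$Q{\left(y \right)} = \frac{7}{2 y}$
$\frac{-8478 + \left(525 + 23556\right) \left(Q{\left(63 \right)} - 3368\right)}{-36866 + Z{\left(187 \right)}} = \frac{-8478 + \left(525 + 23556\right) \left(\frac{7}{2 \cdot 63} - 3368\right)}{-36866 + \frac{1}{-115 + 187}} = \frac{-8478 + 24081 \left(\frac{7}{2} \cdot \frac{1}{63} - 3368\right)}{-36866 + \frac{1}{72}} = \frac{-8478 + 24081 \left(\frac{1}{18} - 3368\right)}{-36866 + \frac{1}{72}} = \frac{-8478 + 24081 \left(- \frac{60623}{18}\right)}{- \frac{2654351}{72}} = \left(-8478 - \frac{486620821}{6}\right) \left(- \frac{72}{2654351}\right) = \left(- \frac{486671689}{6}\right) \left(- \frac{72}{2654351}\right) = \frac{834294324}{379193}$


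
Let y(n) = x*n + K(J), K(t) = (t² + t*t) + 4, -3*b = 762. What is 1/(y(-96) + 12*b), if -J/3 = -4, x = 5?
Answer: -1/3236 ≈ -0.00030902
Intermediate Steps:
b = -254 (b = -⅓*762 = -254)
J = 12 (J = -3*(-4) = 12)
K(t) = 4 + 2*t² (K(t) = (t² + t²) + 4 = 2*t² + 4 = 4 + 2*t²)
y(n) = 292 + 5*n (y(n) = 5*n + (4 + 2*12²) = 5*n + (4 + 2*144) = 5*n + (4 + 288) = 5*n + 292 = 292 + 5*n)
1/(y(-96) + 12*b) = 1/((292 + 5*(-96)) + 12*(-254)) = 1/((292 - 480) - 3048) = 1/(-188 - 3048) = 1/(-3236) = -1/3236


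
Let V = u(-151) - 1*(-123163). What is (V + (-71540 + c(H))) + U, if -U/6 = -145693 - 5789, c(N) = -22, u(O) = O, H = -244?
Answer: 960342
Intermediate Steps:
U = 908892 (U = -6*(-145693 - 5789) = -6*(-151482) = 908892)
V = 123012 (V = -151 - 1*(-123163) = -151 + 123163 = 123012)
(V + (-71540 + c(H))) + U = (123012 + (-71540 - 22)) + 908892 = (123012 - 71562) + 908892 = 51450 + 908892 = 960342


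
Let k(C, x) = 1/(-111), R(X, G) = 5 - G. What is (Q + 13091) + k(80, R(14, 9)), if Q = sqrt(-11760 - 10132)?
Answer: 1453100/111 + 2*I*sqrt(5473) ≈ 13091.0 + 147.96*I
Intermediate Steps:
Q = 2*I*sqrt(5473) (Q = sqrt(-21892) = 2*I*sqrt(5473) ≈ 147.96*I)
k(C, x) = -1/111
(Q + 13091) + k(80, R(14, 9)) = (2*I*sqrt(5473) + 13091) - 1/111 = (13091 + 2*I*sqrt(5473)) - 1/111 = 1453100/111 + 2*I*sqrt(5473)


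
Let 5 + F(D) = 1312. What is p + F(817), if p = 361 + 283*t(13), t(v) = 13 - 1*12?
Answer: 1951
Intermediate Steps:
t(v) = 1 (t(v) = 13 - 12 = 1)
p = 644 (p = 361 + 283*1 = 361 + 283 = 644)
F(D) = 1307 (F(D) = -5 + 1312 = 1307)
p + F(817) = 644 + 1307 = 1951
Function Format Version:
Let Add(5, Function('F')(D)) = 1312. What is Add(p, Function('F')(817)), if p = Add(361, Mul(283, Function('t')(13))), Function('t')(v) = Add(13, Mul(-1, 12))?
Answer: 1951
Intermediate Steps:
Function('t')(v) = 1 (Function('t')(v) = Add(13, -12) = 1)
p = 644 (p = Add(361, Mul(283, 1)) = Add(361, 283) = 644)
Function('F')(D) = 1307 (Function('F')(D) = Add(-5, 1312) = 1307)
Add(p, Function('F')(817)) = Add(644, 1307) = 1951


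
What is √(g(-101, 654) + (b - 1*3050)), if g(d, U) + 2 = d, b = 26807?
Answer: √23654 ≈ 153.80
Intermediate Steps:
g(d, U) = -2 + d
√(g(-101, 654) + (b - 1*3050)) = √((-2 - 101) + (26807 - 1*3050)) = √(-103 + (26807 - 3050)) = √(-103 + 23757) = √23654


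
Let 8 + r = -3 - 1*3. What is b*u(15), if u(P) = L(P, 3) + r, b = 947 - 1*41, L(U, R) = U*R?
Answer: 28086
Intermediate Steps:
L(U, R) = R*U
r = -14 (r = -8 + (-3 - 1*3) = -8 + (-3 - 3) = -8 - 6 = -14)
b = 906 (b = 947 - 41 = 906)
u(P) = -14 + 3*P (u(P) = 3*P - 14 = -14 + 3*P)
b*u(15) = 906*(-14 + 3*15) = 906*(-14 + 45) = 906*31 = 28086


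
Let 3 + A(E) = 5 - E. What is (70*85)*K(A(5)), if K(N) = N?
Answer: -17850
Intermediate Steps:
A(E) = 2 - E (A(E) = -3 + (5 - E) = 2 - E)
(70*85)*K(A(5)) = (70*85)*(2 - 1*5) = 5950*(2 - 5) = 5950*(-3) = -17850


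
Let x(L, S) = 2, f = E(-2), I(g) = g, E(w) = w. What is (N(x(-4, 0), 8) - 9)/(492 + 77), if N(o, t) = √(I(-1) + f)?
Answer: -9/569 + I*√3/569 ≈ -0.015817 + 0.003044*I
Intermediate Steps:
f = -2
N(o, t) = I*√3 (N(o, t) = √(-1 - 2) = √(-3) = I*√3)
(N(x(-4, 0), 8) - 9)/(492 + 77) = (I*√3 - 9)/(492 + 77) = (-9 + I*√3)/569 = (-9 + I*√3)*(1/569) = -9/569 + I*√3/569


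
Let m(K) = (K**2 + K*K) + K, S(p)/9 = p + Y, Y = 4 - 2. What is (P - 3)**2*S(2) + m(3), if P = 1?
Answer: 165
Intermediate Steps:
Y = 2
S(p) = 18 + 9*p (S(p) = 9*(p + 2) = 9*(2 + p) = 18 + 9*p)
m(K) = K + 2*K**2 (m(K) = (K**2 + K**2) + K = 2*K**2 + K = K + 2*K**2)
(P - 3)**2*S(2) + m(3) = (1 - 3)**2*(18 + 9*2) + 3*(1 + 2*3) = (-2)**2*(18 + 18) + 3*(1 + 6) = 4*36 + 3*7 = 144 + 21 = 165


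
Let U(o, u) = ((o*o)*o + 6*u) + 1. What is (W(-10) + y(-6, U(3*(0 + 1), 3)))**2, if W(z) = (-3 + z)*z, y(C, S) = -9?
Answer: 14641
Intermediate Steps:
U(o, u) = 1 + o**3 + 6*u (U(o, u) = (o**2*o + 6*u) + 1 = (o**3 + 6*u) + 1 = 1 + o**3 + 6*u)
W(z) = z*(-3 + z)
(W(-10) + y(-6, U(3*(0 + 1), 3)))**2 = (-10*(-3 - 10) - 9)**2 = (-10*(-13) - 9)**2 = (130 - 9)**2 = 121**2 = 14641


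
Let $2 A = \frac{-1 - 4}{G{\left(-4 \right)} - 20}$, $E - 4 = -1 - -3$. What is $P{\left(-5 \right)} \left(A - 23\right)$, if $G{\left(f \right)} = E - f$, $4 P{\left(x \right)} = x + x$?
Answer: $\frac{455}{8} \approx 56.875$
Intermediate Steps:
$P{\left(x \right)} = \frac{x}{2}$ ($P{\left(x \right)} = \frac{x + x}{4} = \frac{2 x}{4} = \frac{x}{2}$)
$E = 6$ ($E = 4 - -2 = 4 + \left(-1 + 3\right) = 4 + 2 = 6$)
$G{\left(f \right)} = 6 - f$
$A = \frac{1}{4}$ ($A = \frac{\left(-1 - 4\right) \frac{1}{\left(6 - -4\right) - 20}}{2} = \frac{\left(-5\right) \frac{1}{\left(6 + 4\right) - 20}}{2} = \frac{\left(-5\right) \frac{1}{10 - 20}}{2} = \frac{\left(-5\right) \frac{1}{-10}}{2} = \frac{\left(-5\right) \left(- \frac{1}{10}\right)}{2} = \frac{1}{2} \cdot \frac{1}{2} = \frac{1}{4} \approx 0.25$)
$P{\left(-5 \right)} \left(A - 23\right) = \frac{1}{2} \left(-5\right) \left(\frac{1}{4} - 23\right) = \left(- \frac{5}{2}\right) \left(- \frac{91}{4}\right) = \frac{455}{8}$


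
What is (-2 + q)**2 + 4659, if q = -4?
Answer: 4695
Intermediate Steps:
(-2 + q)**2 + 4659 = (-2 - 4)**2 + 4659 = (-6)**2 + 4659 = 36 + 4659 = 4695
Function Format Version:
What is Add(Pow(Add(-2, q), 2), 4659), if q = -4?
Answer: 4695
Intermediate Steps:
Add(Pow(Add(-2, q), 2), 4659) = Add(Pow(Add(-2, -4), 2), 4659) = Add(Pow(-6, 2), 4659) = Add(36, 4659) = 4695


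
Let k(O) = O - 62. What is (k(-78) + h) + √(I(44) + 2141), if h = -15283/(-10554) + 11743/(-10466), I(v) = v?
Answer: -3857031676/27614541 + √2185 ≈ -92.930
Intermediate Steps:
k(O) = -62 + O
h = 9004064/27614541 (h = -15283*(-1/10554) + 11743*(-1/10466) = 15283/10554 - 11743/10466 = 9004064/27614541 ≈ 0.32606)
(k(-78) + h) + √(I(44) + 2141) = ((-62 - 78) + 9004064/27614541) + √(44 + 2141) = (-140 + 9004064/27614541) + √2185 = -3857031676/27614541 + √2185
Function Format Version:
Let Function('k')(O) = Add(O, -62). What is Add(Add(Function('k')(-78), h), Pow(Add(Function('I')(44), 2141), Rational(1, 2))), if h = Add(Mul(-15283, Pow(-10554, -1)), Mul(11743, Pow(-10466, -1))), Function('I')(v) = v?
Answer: Add(Rational(-3857031676, 27614541), Pow(2185, Rational(1, 2))) ≈ -92.930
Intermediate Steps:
Function('k')(O) = Add(-62, O)
h = Rational(9004064, 27614541) (h = Add(Mul(-15283, Rational(-1, 10554)), Mul(11743, Rational(-1, 10466))) = Add(Rational(15283, 10554), Rational(-11743, 10466)) = Rational(9004064, 27614541) ≈ 0.32606)
Add(Add(Function('k')(-78), h), Pow(Add(Function('I')(44), 2141), Rational(1, 2))) = Add(Add(Add(-62, -78), Rational(9004064, 27614541)), Pow(Add(44, 2141), Rational(1, 2))) = Add(Add(-140, Rational(9004064, 27614541)), Pow(2185, Rational(1, 2))) = Add(Rational(-3857031676, 27614541), Pow(2185, Rational(1, 2)))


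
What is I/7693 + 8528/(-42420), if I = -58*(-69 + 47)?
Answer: -409928/11654895 ≈ -0.035172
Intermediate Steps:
I = 1276 (I = -58*(-22) = 1276)
I/7693 + 8528/(-42420) = 1276/7693 + 8528/(-42420) = 1276*(1/7693) + 8528*(-1/42420) = 1276/7693 - 2132/10605 = -409928/11654895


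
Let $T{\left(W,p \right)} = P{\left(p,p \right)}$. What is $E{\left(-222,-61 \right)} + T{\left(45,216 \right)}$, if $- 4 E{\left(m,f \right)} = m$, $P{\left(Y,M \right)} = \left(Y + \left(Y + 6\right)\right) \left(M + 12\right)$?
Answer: $\frac{199839}{2} \approx 99920.0$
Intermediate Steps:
$P{\left(Y,M \right)} = \left(6 + 2 Y\right) \left(12 + M\right)$ ($P{\left(Y,M \right)} = \left(Y + \left(6 + Y\right)\right) \left(12 + M\right) = \left(6 + 2 Y\right) \left(12 + M\right)$)
$T{\left(W,p \right)} = 72 + 2 p^{2} + 30 p$ ($T{\left(W,p \right)} = 72 + 6 p + 24 p + 2 p p = 72 + 6 p + 24 p + 2 p^{2} = 72 + 2 p^{2} + 30 p$)
$E{\left(m,f \right)} = - \frac{m}{4}$
$E{\left(-222,-61 \right)} + T{\left(45,216 \right)} = \left(- \frac{1}{4}\right) \left(-222\right) + \left(72 + 2 \cdot 216^{2} + 30 \cdot 216\right) = \frac{111}{2} + \left(72 + 2 \cdot 46656 + 6480\right) = \frac{111}{2} + \left(72 + 93312 + 6480\right) = \frac{111}{2} + 99864 = \frac{199839}{2}$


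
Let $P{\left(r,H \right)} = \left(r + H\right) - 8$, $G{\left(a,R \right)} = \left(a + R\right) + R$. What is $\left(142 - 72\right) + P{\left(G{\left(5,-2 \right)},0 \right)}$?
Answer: $63$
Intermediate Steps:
$G{\left(a,R \right)} = a + 2 R$ ($G{\left(a,R \right)} = \left(R + a\right) + R = a + 2 R$)
$P{\left(r,H \right)} = -8 + H + r$ ($P{\left(r,H \right)} = \left(H + r\right) - 8 = -8 + H + r$)
$\left(142 - 72\right) + P{\left(G{\left(5,-2 \right)},0 \right)} = \left(142 - 72\right) + \left(-8 + 0 + \left(5 + 2 \left(-2\right)\right)\right) = 70 + \left(-8 + 0 + \left(5 - 4\right)\right) = 70 + \left(-8 + 0 + 1\right) = 70 - 7 = 63$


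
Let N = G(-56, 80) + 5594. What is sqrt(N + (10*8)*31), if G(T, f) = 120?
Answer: sqrt(8194) ≈ 90.521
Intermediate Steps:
N = 5714 (N = 120 + 5594 = 5714)
sqrt(N + (10*8)*31) = sqrt(5714 + (10*8)*31) = sqrt(5714 + 80*31) = sqrt(5714 + 2480) = sqrt(8194)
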